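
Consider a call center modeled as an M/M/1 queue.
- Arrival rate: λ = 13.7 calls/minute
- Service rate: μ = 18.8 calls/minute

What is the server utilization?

Server utilization: ρ = λ/μ
ρ = 13.7/18.8 = 0.7287
The server is busy 72.87% of the time.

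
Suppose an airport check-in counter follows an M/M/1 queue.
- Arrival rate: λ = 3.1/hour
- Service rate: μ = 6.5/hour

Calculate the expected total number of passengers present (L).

ρ = λ/μ = 3.1/6.5 = 0.4769
For M/M/1: L = λ/(μ-λ)
L = 3.1/(6.5-3.1) = 3.1/3.40
L = 0.9118 passengers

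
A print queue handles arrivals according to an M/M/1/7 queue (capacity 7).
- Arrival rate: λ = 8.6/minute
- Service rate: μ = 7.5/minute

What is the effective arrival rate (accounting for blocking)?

ρ = λ/μ = 8.6/7.5 = 1.14667
P₀ = (1-ρ)/(1-ρ^(K+1)) = (1-1.14667)/(1-1.14667^8) = -0.146670/-1.98887 = 0.07375
P_K = P₀×ρ^K = 0.07375 × 1.14667^7 = 0.07375 × 2.6066 = 0.1922
λ_eff = λ(1-P_K) = 8.6 × (1 - 0.19222) = 8.6 × 0.80778 = 6.9469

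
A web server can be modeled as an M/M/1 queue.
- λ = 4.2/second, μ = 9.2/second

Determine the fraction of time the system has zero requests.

ρ = λ/μ = 4.2/9.2 = 0.4565
P(0) = 1 - ρ = 1 - 0.4565 = 0.5435
The server is idle 54.35% of the time.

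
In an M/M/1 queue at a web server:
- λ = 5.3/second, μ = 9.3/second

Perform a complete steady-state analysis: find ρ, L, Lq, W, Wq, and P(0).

Step 1: ρ = λ/μ = 5.3/9.3 = 0.5699
Step 2: L = λ/(μ-λ) = 5.3/4.00 = 1.3250
Step 3: Lq = λ²/(μ(μ-λ)) = 28.09/(9.3×4.00) = 0.7551
Step 4: W = 1/(μ-λ) = 1/4.00 = 0.2500
Step 5: Wq = λ/(μ(μ-λ)) = 5.3/(9.3×4.00) = 0.1425
Step 6: P(0) = 1-ρ = 0.4301
Verify: L = λW = 5.3×0.2500 = 1.3250 ✔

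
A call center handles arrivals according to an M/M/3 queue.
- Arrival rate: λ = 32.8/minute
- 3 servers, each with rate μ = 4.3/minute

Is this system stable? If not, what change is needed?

Stability requires ρ = λ/(cμ) < 1
ρ = 32.8/(3 × 4.3) = 32.8/12.90 = 2.5426
Since 2.5426 ≥ 1, the system is UNSTABLE.
Need c > λ/μ = 32.8/4.3 = 7.63.
Minimum servers needed: c = 8.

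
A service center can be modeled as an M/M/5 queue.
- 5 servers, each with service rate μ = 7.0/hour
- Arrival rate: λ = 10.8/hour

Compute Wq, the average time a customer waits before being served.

Traffic intensity: ρ = λ/(cμ) = 10.8/(5×7.0) = 0.3086
Since ρ = 0.3086 < 1, system is stable.
Offered load a = λ/μ = cρ = 10.8/7.0 = 1.5429
P₀ = [ Σₙ₌₀^4 aⁿ/n! + a^5/(5!(1-ρ)) ]⁻¹
Σ = a^0/0! + a^1/1! + a^2/2! + a^3/3! + a^4/4! = 1.0000 + 1.5429 + 1.1902 + 0.6121 + 0.2361 = 4.5813
a^5/(5!(1-ρ)) = 8.7424/(120 × 0.6914) = 0.1054
P₀ = 1/(4.5813 + 0.1054) = 0.2134
Lq = P₀·a^5·ρ / (5!(1-ρ)²) = 0.21337 × 8.7424 × 0.30857 / (120 × 0.47807) = 0.01003
Wq = Lq/λ = 0.010033/10.8 = 0.0009290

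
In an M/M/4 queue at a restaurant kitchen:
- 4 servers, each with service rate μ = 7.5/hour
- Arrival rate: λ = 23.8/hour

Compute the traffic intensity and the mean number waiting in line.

Traffic intensity: ρ = λ/(cμ) = 23.8/(4×7.5) = 0.7933
Since ρ = 0.7933 < 1, system is stable.
Offered load a = λ/μ = cρ = 23.8/7.5 = 3.1733
P₀ = [ Σₙ₌₀^3 aⁿ/n! + a^4/(4!(1-ρ)) ]⁻¹
Σ = a^0/0! + a^1/1! + a^2/2! + a^3/3! = 1.00000 + 3.17333 + 5.03502 + 5.32593 = 14.5343
a^4/(4!(1-ρ)) = 101.4058/(24 × 0.206667) = 20.4447
P₀ = 1/(14.5343 + 20.4447) = 0.02859
Lq = P₀·a^4·ρ / (4!(1-ρ)²) = 0.02859 × 101.4058 × 0.7933 / (24 × 0.04271) = 2.2437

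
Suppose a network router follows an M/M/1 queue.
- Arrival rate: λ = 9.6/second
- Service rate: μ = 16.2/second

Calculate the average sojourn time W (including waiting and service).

First, compute utilization: ρ = λ/μ = 9.6/16.2 = 0.5926
For M/M/1: W = 1/(μ-λ)
W = 1/(16.2-9.6) = 1/6.60
W = 0.1515 seconds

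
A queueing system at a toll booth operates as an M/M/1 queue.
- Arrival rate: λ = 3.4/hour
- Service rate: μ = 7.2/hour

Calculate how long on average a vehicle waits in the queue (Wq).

First, compute utilization: ρ = λ/μ = 3.4/7.2 = 0.4722
For M/M/1: Wq = λ/(μ(μ-λ))
Wq = 3.4/(7.2 × (7.2-3.4))
Wq = 3.4/(7.2 × 3.80)
Wq = 0.1243 hours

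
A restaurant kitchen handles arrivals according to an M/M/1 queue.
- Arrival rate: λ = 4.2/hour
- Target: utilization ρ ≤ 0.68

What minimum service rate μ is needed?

ρ = λ/μ, so μ = λ/ρ
μ ≥ 4.2/0.68 = 6.1765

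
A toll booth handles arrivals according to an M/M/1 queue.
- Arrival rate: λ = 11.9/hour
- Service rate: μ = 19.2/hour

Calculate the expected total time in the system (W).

First, compute utilization: ρ = λ/μ = 11.9/19.2 = 0.6198
For M/M/1: W = 1/(μ-λ)
W = 1/(19.2-11.9) = 1/7.30
W = 0.1370 hours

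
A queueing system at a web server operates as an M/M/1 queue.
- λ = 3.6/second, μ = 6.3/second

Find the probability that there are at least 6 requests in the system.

ρ = λ/μ = 3.6/6.3 = 0.57143
P(N ≥ n) = ρⁿ
P(N ≥ 6) = 0.57143^6
P(N ≥ 6) = 0.03482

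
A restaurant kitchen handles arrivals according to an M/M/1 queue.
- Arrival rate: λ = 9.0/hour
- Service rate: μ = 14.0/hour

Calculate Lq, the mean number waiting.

ρ = λ/μ = 9.0/14.0 = 0.6429
For M/M/1: Lq = λ²/(μ(μ-λ))
Lq = 81.00/(14.0 × 5.00)
Lq = 1.1571 orders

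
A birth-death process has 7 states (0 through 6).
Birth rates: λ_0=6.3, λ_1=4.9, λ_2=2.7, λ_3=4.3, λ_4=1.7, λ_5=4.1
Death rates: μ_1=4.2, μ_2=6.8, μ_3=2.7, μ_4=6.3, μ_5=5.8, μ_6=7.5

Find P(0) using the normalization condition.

Ratios P(n)/P(0) = (λ₀···λₙ₋₁)/(μ₁···μₙ):
P(1)/P(0) = (6.3)/(4.2) = 1.5000
P(2)/P(0) = (6.3×4.9)/(4.2×6.8) = 1.0809
P(3)/P(0) = (6.3×4.9×2.7)/(4.2×6.8×2.7) = 1.0809
P(4)/P(0) = (6.3×4.9×2.7×4.3)/(4.2×6.8×2.7×6.3) = 0.73775
P(5)/P(0) = (6.3×4.9×2.7×4.3×1.7)/(4.2×6.8×2.7×6.3×5.8) = 0.21624
P(6)/P(0) = (6.3×4.9×2.7×4.3×1.7×4.1)/(4.2×6.8×2.7×6.3×5.8×7.5) = 0.11821

Normalization: ∑ P(n) = 1
P(0) × (1.0000 + 1.5000 + 1.0809 + 1.0809 + 0.73775 + 0.21624 + 0.11821) = 1
P(0) × 5.7340 = 1
P(0) = 1/5.7340 = 0.1744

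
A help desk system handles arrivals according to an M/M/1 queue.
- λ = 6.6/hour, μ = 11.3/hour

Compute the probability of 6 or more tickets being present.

ρ = λ/μ = 6.6/11.3 = 0.58407
P(N ≥ n) = ρⁿ
P(N ≥ 6) = 0.58407^6
P(N ≥ 6) = 0.03970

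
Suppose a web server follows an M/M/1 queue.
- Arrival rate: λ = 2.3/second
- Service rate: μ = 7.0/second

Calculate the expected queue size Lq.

ρ = λ/μ = 2.3/7.0 = 0.3286
For M/M/1: Lq = λ²/(μ(μ-λ))
Lq = 5.29/(7.0 × 4.70)
Lq = 0.1608 requests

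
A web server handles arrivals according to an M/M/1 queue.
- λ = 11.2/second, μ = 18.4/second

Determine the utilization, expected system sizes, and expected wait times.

Step 1: ρ = λ/μ = 11.2/18.4 = 0.6087
Step 2: L = λ/(μ-λ) = 11.2/7.20 = 1.5556
Step 3: Lq = λ²/(μ(μ-λ)) = 125.44/(18.4×7.20) = 0.9469
Step 4: W = 1/(μ-λ) = 1/7.20 = 0.13889
Step 5: Wq = λ/(μ(μ-λ)) = 11.2/(18.4×7.20) = 0.08454
Step 6: P(0) = 1-ρ = 0.3913
Verify: L = λW = 11.2×0.13889 = 1.5556 ✔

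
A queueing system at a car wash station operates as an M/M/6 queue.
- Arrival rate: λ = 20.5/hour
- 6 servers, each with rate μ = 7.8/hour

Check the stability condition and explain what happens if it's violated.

Stability requires ρ = λ/(cμ) < 1
ρ = 20.5/(6 × 7.8) = 20.5/46.80 = 0.4380
Since 0.4380 < 1, the system is STABLE.
The servers are busy 43.80% of the time.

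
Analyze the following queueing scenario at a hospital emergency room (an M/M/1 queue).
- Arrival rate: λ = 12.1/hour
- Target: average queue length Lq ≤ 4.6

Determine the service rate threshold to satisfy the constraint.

For M/M/1: Lq = λ²/(μ(μ-λ))
Need Lq ≤ 4.6, i.e. μ(μ-λ) ≥ λ²/4.6
μ² - 12.1μ - 146.41/4.6 ≥ 0  →  μ² - 12.1μ - 31.82826 ≥ 0
Quadratic formula (positive root): μ = [λ + √(λ² + 4×31.82826)]/2
Discriminant: 146.41 + 4×31.82826 = 273.7230, √273.7230 = 16.5446
μ ≥ (12.1 + 16.5446)/2 = 14.3223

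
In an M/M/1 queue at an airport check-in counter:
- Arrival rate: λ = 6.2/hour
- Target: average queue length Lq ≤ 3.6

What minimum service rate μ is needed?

For M/M/1: Lq = λ²/(μ(μ-λ))
Need Lq ≤ 3.6, i.e. μ(μ-λ) ≥ λ²/3.6
μ² - 6.2μ - 38.44/3.6 ≥ 0  →  μ² - 6.2μ - 10.67778 ≥ 0
Quadratic formula (positive root): μ = [λ + √(λ² + 4×10.67778)]/2
Discriminant: 38.44 + 4×10.67778 = 81.1511, √81.1511 = 9.0084
μ ≥ (6.2 + 9.0084)/2 = 7.6042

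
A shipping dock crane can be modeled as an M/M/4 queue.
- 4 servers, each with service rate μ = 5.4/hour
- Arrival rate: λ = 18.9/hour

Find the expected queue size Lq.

Traffic intensity: ρ = λ/(cμ) = 18.9/(4×5.4) = 0.8750
Since ρ = 0.8750 < 1, system is stable.
Offered load a = λ/μ = cρ = 18.9/5.4 = 3.5000
P₀ = [ Σₙ₌₀^3 aⁿ/n! + a^4/(4!(1-ρ)) ]⁻¹
Σ = a^0/0! + a^1/1! + a^2/2! + a^3/3! = 1.0000 + 3.5000 + 6.1250 + 7.1458 = 17.7708
a^4/(4!(1-ρ)) = 150.0625/(24 × 0.1250) = 50.0208
P₀ = 1/(17.7708 + 50.0208) = 0.01475
Lq = P₀·a^4·ρ / (4!(1-ρ)²) = 0.014751 × 150.0625 × 0.87500 / (24 × 0.015625) = 5.1650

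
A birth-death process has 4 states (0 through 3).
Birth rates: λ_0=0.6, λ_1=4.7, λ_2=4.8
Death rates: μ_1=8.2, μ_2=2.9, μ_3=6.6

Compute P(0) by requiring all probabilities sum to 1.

Ratios P(n)/P(0) = (λ₀···λₙ₋₁)/(μ₁···μₙ):
P(1)/P(0) = (0.6)/(8.2) = 0.07317
P(2)/P(0) = (0.6×4.7)/(8.2×2.9) = 0.1186
P(3)/P(0) = (0.6×4.7×4.8)/(8.2×2.9×6.6) = 0.08625

Normalization: ∑ P(n) = 1
P(0) × (1.0000 + 0.07317 + 0.1186 + 0.08625) = 1
P(0) × 1.2780 = 1
P(0) = 1/1.2780 = 0.7825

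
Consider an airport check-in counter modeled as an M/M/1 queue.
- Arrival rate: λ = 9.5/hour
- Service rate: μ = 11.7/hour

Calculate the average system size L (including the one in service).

ρ = λ/μ = 9.5/11.7 = 0.8120
For M/M/1: L = λ/(μ-λ)
L = 9.5/(11.7-9.5) = 9.5/2.20
L = 4.3182 passengers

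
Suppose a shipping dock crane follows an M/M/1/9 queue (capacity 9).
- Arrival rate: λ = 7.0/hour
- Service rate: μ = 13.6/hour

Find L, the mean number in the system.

ρ = λ/μ = 7.0/13.6 = 0.5147
P₀ = (1-ρ)/(1-ρ^(K+1)) = (1-0.5147)/(1-0.5147^10) = 0.4853/0.9987 = 0.4859
P_K = P₀×ρ^K = 0.4859 × 0.5147^9 = 0.4859 × 0.002535 = 0.001232
L = ρ[1 - (K+1)ρ^K + Kρ^(K+1)] / [(1-ρ)(1-ρ^(K+1))]
L = 0.5147 × (1 - 10×0.002535 + 9×0.001305) / ((1 - 0.5147) × (1 - 0.001305)) = 1.0475 containers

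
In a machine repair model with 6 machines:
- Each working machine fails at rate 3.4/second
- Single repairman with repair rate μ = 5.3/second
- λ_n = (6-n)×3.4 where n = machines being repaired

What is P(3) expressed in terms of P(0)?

P(3)/P(0) = ∏_{i=0}^{3-1} λ_i/μ_{i+1}
= (6-0)×3.4/5.3 × (6-1)×3.4/5.3 × (6-2)×3.4/5.3
= 31.6804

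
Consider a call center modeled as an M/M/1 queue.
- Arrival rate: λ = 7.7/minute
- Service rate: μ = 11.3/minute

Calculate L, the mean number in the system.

ρ = λ/μ = 7.7/11.3 = 0.6814
For M/M/1: L = λ/(μ-λ)
L = 7.7/(11.3-7.7) = 7.7/3.60
L = 2.1389 calls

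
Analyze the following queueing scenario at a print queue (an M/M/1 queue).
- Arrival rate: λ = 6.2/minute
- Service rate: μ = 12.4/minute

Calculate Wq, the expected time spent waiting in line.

First, compute utilization: ρ = λ/μ = 6.2/12.4 = 0.5000
For M/M/1: Wq = λ/(μ(μ-λ))
Wq = 6.2/(12.4 × (12.4-6.2))
Wq = 6.2/(12.4 × 6.20)
Wq = 0.08065 minutes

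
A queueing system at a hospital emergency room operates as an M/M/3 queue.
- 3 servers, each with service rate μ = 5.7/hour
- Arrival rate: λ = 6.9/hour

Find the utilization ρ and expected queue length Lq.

Traffic intensity: ρ = λ/(cμ) = 6.9/(3×5.7) = 0.4035
Since ρ = 0.4035 < 1, system is stable.
Offered load a = λ/μ = cρ = 6.9/5.7 = 1.2105
P₀ = [ Σₙ₌₀^2 aⁿ/n! + a^3/(3!(1-ρ)) ]⁻¹
Σ = a^0/0! + a^1/1! + a^2/2! = 1.0000 + 1.2105 + 0.7327 = 2.9432
a^3/(3!(1-ρ)) = 1.7739/(6 × 0.5965) = 0.4956
P₀ = 1/(2.9432 + 0.4956) = 0.2908
Lq = P₀·a^3·ρ / (3!(1-ρ)²) = 0.2908 × 1.7739 × 0.4035 / (6 × 0.3558) = 0.09750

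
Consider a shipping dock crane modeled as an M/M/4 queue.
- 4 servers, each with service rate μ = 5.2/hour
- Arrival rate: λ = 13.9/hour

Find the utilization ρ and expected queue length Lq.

Traffic intensity: ρ = λ/(cμ) = 13.9/(4×5.2) = 0.6683
Since ρ = 0.6683 < 1, system is stable.
Offered load a = λ/μ = cρ = 13.9/5.2 = 2.6731
P₀ = [ Σₙ₌₀^3 aⁿ/n! + a^4/(4!(1-ρ)) ]⁻¹
Σ = a^0/0! + a^1/1! + a^2/2! + a^3/3! = 1.0000 + 2.6731 + 3.5727 + 3.1833 = 10.4291
a^4/(4!(1-ρ)) = 51.0559/(24 × 0.33173) = 6.4128
P₀ = 1/(10.4291 + 6.4128) = 0.05938
Lq = P₀·a^4·ρ / (4!(1-ρ)²) = 0.059376 × 51.0559 × 0.66827 / (24 × 0.11005) = 0.7670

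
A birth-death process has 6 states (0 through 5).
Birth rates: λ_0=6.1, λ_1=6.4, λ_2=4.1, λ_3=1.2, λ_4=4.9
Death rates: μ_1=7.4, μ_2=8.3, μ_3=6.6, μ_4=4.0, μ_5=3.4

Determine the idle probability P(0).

Ratios P(n)/P(0) = (λ₀···λₙ₋₁)/(μ₁···μₙ):
P(1)/P(0) = (6.1)/(7.4) = 0.8243
P(2)/P(0) = (6.1×6.4)/(7.4×8.3) = 0.6356
P(3)/P(0) = (6.1×6.4×4.1)/(7.4×8.3×6.6) = 0.3949
P(4)/P(0) = (6.1×6.4×4.1×1.2)/(7.4×8.3×6.6×4.0) = 0.1185
P(5)/P(0) = (6.1×6.4×4.1×1.2×4.9)/(7.4×8.3×6.6×4.0×3.4) = 0.1707

Normalization: ∑ P(n) = 1
P(0) × (1.0000 + 0.8243 + 0.6356 + 0.3949 + 0.1185 + 0.1707) = 1
P(0) × 3.1440 = 1
P(0) = 1/3.1440 = 0.3181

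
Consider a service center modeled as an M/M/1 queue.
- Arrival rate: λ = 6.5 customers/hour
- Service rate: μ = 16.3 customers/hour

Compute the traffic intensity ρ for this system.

Server utilization: ρ = λ/μ
ρ = 6.5/16.3 = 0.3988
The server is busy 39.88% of the time.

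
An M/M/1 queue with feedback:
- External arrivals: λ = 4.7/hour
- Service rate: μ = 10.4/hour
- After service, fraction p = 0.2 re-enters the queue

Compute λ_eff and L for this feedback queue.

Effective arrival rate: λ_eff = λ/(1-p) = 4.7/(1-0.2) = 4.7/0.80 = 5.8750
ρ = λ_eff/μ = 5.8750/10.4 = 0.5649
L = ρ/(1-ρ) = 0.5649/(1-0.5649) = 1.2983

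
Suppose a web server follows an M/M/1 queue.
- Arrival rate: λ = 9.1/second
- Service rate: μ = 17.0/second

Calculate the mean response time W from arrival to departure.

First, compute utilization: ρ = λ/μ = 9.1/17.0 = 0.5353
For M/M/1: W = 1/(μ-λ)
W = 1/(17.0-9.1) = 1/7.90
W = 0.1266 seconds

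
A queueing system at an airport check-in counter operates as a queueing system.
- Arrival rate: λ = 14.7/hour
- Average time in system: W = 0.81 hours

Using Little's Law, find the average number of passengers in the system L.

Little's Law: L = λW
L = 14.7 × 0.81 = 11.9070 passengers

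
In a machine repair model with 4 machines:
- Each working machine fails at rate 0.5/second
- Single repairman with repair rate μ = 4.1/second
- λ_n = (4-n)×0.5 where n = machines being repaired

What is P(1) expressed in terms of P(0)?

P(1)/P(0) = ∏_{i=0}^{1-1} λ_i/μ_{i+1}
= (4-0)×0.5/4.1
= 0.4878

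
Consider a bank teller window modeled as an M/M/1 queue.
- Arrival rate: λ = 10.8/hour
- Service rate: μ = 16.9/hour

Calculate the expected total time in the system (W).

First, compute utilization: ρ = λ/μ = 10.8/16.9 = 0.6391
For M/M/1: W = 1/(μ-λ)
W = 1/(16.9-10.8) = 1/6.10
W = 0.1639 hours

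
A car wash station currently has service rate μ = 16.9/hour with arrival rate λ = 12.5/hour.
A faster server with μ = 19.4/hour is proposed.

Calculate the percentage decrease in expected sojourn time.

System 1: ρ₁ = 12.5/16.9 = 0.7396, W₁ = 1/(16.9-12.5) = 0.22727
System 2: ρ₂ = 12.5/19.4 = 0.6443, W₂ = 1/(19.4-12.5) = 0.14493
Improvement: (W₁-W₂)/W₁ = (0.22727-0.14493)/0.22727 = 36.23%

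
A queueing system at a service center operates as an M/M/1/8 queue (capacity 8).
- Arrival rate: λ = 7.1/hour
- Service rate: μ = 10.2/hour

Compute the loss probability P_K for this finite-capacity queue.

ρ = λ/μ = 7.1/10.2 = 0.69608
P₀ = (1-ρ)/(1-ρ^(K+1)) = (1-0.69608)/(1-0.69608^9) = 0.3039/0.9616 = 0.3160
P_K = P₀×ρ^K = 0.3160 × 0.69608^8 = 0.3160 × 0.05512 = 0.01742
Blocking probability = 1.74%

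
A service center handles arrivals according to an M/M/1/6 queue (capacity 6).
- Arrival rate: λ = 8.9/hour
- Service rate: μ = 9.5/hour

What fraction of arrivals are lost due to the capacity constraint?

ρ = λ/μ = 8.9/9.5 = 0.93684
P₀ = (1-ρ)/(1-ρ^(K+1)) = (1-0.93684)/(1-0.93684^7) = 0.06316/0.3666 = 0.1723
P_K = P₀×ρ^K = 0.1723 × 0.93684^6 = 0.1723 × 0.6761 = 0.1165
Blocking probability = 11.65%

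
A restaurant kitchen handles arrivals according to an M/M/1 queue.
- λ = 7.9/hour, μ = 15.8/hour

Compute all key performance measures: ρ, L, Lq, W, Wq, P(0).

Step 1: ρ = λ/μ = 7.9/15.8 = 0.5000
Step 2: L = λ/(μ-λ) = 7.9/7.90 = 1.0000
Step 3: Lq = λ²/(μ(μ-λ)) = 62.41/(15.8×7.90) = 0.5000
Step 4: W = 1/(μ-λ) = 1/7.90 = 0.12658
Step 5: Wq = λ/(μ(μ-λ)) = 7.9/(15.8×7.90) = 0.06329
Step 6: P(0) = 1-ρ = 0.5000
Verify: L = λW = 7.9×0.12658 = 1.0000 ✔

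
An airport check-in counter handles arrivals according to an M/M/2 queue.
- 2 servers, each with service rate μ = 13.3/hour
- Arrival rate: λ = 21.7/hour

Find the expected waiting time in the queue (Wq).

Traffic intensity: ρ = λ/(cμ) = 21.7/(2×13.3) = 0.8158
Since ρ = 0.8158 < 1, system is stable.
Offered load a = λ/μ = cρ = 21.7/13.3 = 1.6316
P₀ = [ Σₙ₌₀^1 aⁿ/n! + a^2/(2!(1-ρ)) ]⁻¹
Σ = a^0/0! + a^1/1! = 1.0000 + 1.6316 = 2.6316
a^2/(2!(1-ρ)) = 2.662050/(2 × 0.1842105) = 7.2256
P₀ = 1/(2.6316 + 7.2256) = 0.1014
Lq = P₀·a^2·ρ / (2!(1-ρ)²) = 0.101449 × 2.66205 × 0.815789 / (2 × 0.0339335) = 3.2463
Wq = Lq/λ = 3.2463/21.7 = 0.1496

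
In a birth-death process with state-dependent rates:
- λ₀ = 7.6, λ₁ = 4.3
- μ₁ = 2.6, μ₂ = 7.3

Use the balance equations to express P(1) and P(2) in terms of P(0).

Balance equations:
State 0: λ₀P₀ = μ₁P₁ → P₁ = (λ₀/μ₁)P₀ = (7.6/2.6)P₀ = 2.9231P₀
State 1: P₂ = (λ₀λ₁)/(μ₁μ₂)P₀ = (7.6×4.3)/(2.6×7.3)P₀ = 1.7218P₀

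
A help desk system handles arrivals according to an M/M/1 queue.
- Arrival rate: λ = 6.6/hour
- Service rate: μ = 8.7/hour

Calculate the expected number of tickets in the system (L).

ρ = λ/μ = 6.6/8.7 = 0.7586
For M/M/1: L = λ/(μ-λ)
L = 6.6/(8.7-6.6) = 6.6/2.10
L = 3.1429 tickets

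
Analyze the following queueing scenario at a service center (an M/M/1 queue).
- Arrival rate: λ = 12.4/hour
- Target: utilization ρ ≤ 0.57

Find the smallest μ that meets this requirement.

ρ = λ/μ, so μ = λ/ρ
μ ≥ 12.4/0.57 = 21.7544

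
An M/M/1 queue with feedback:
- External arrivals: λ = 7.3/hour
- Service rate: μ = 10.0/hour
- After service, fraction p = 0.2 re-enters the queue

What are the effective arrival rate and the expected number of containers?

Effective arrival rate: λ_eff = λ/(1-p) = 7.3/(1-0.2) = 7.3/0.80 = 9.1250
ρ = λ_eff/μ = 9.1250/10.0 = 0.9125
L = ρ/(1-ρ) = 0.9125/(1-0.9125) = 10.4286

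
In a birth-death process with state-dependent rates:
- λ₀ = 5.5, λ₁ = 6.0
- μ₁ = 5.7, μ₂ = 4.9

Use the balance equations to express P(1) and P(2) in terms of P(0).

Balance equations:
State 0: λ₀P₀ = μ₁P₁ → P₁ = (λ₀/μ₁)P₀ = (5.5/5.7)P₀ = 0.9649P₀
State 1: P₂ = (λ₀λ₁)/(μ₁μ₂)P₀ = (5.5×6.0)/(5.7×4.9)P₀ = 1.1815P₀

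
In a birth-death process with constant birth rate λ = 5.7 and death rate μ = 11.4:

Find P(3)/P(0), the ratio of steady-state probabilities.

For constant rates: P(n)/P(0) = (λ/μ)^n
P(3)/P(0) = (5.7/11.4)^3 = 0.5000^3 = 0.1250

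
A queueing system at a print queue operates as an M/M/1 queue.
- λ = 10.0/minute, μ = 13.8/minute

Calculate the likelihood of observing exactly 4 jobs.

ρ = λ/μ = 10.0/13.8 = 0.72464
P(n) = (1-ρ)ρⁿ
P(4) = (1-0.72464) × 0.72464^4
P(4) = 0.2754 × 0.2757
P(4) = 0.07593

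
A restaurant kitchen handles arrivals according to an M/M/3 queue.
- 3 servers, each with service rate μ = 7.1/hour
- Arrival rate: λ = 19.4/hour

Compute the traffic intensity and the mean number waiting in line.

Traffic intensity: ρ = λ/(cμ) = 19.4/(3×7.1) = 0.9108
Since ρ = 0.9108 < 1, system is stable.
Offered load a = λ/μ = cρ = 19.4/7.1 = 2.7324
P₀ = [ Σₙ₌₀^2 aⁿ/n! + a^3/(3!(1-ρ)) ]⁻¹
Σ = a^0/0! + a^1/1! + a^2/2! = 1.0000 + 2.7324 + 3.7330 = 7.4654
a^3/(3!(1-ρ)) = 20.4000/(6 × 0.0892019) = 38.1158
P₀ = 1/(7.4654 + 38.1158) = 0.02194
Lq = P₀·a^3·ρ / (3!(1-ρ)²) = 0.0219389 × 20.4000 × 0.910798 / (6 × 0.00795698) = 8.5382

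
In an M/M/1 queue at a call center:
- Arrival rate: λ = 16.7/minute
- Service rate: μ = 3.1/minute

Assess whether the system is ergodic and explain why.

Stability requires ρ = λ/(cμ) < 1
ρ = 16.7/(1 × 3.1) = 16.7/3.10 = 5.3871
Since 5.3871 ≥ 1, the system is UNSTABLE.
Queue grows without bound. Need μ > λ = 16.7.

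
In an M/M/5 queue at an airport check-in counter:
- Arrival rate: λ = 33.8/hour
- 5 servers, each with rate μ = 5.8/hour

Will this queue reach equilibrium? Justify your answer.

Stability requires ρ = λ/(cμ) < 1
ρ = 33.8/(5 × 5.8) = 33.8/29.00 = 1.1655
Since 1.1655 ≥ 1, the system is UNSTABLE.
Need c > λ/μ = 33.8/5.8 = 5.83.
Minimum servers needed: c = 6.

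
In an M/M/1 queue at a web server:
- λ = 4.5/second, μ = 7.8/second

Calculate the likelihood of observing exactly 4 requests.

ρ = λ/μ = 4.5/7.8 = 0.57692
P(n) = (1-ρ)ρⁿ
P(4) = (1-0.57692) × 0.57692^4
P(4) = 0.42308 × 0.11078
P(4) = 0.04687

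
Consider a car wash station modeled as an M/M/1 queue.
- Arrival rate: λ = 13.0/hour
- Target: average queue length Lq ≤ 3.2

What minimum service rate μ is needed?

For M/M/1: Lq = λ²/(μ(μ-λ))
Need Lq ≤ 3.2, i.e. μ(μ-λ) ≥ λ²/3.2
μ² - 13.0μ - 169.00/3.2 ≥ 0  →  μ² - 13.0μ - 52.8125 ≥ 0
Quadratic formula (positive root): μ = [λ + √(λ² + 4×52.8125)]/2
Discriminant: 169.00 + 4×52.8125 = 380.2500, √380.2500 = 19.5000
μ ≥ (13.0 + 19.5000)/2 = 16.2500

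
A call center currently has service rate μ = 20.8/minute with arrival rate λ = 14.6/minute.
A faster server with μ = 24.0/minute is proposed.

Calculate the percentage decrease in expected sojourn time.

System 1: ρ₁ = 14.6/20.8 = 0.7019, W₁ = 1/(20.8-14.6) = 0.1613
System 2: ρ₂ = 14.6/24.0 = 0.6083, W₂ = 1/(24.0-14.6) = 0.1064
Improvement: (W₁-W₂)/W₁ = (0.1613-0.1064)/0.1613 = 34.04%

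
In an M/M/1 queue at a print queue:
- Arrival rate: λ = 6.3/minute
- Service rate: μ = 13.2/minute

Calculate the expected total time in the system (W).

First, compute utilization: ρ = λ/μ = 6.3/13.2 = 0.4773
For M/M/1: W = 1/(μ-λ)
W = 1/(13.2-6.3) = 1/6.90
W = 0.1449 minutes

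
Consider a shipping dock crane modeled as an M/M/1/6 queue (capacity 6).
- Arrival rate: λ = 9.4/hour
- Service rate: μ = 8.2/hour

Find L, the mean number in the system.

ρ = λ/μ = 9.4/8.2 = 1.14634
P₀ = (1-ρ)/(1-ρ^(K+1)) = (1-1.14634)/(1-1.14634^7) = -0.14634/-1.6013 = 0.09139
P_K = P₀×ρ^K = 0.09139 × 1.14634^6 = 0.09139 × 2.2692 = 0.2074
L = ρ[1 - (K+1)ρ^K + Kρ^(K+1)] / [(1-ρ)(1-ρ^(K+1))]
L = 1.14634 × (1 - 7×2.26924 + 6×2.60132) / ((1 - 1.14634) × (1 - 2.60132)) = 3.5380 containers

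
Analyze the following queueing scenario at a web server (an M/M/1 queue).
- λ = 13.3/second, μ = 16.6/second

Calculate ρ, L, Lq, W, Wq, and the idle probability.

Step 1: ρ = λ/μ = 13.3/16.6 = 0.8012
Step 2: L = λ/(μ-λ) = 13.3/3.30 = 4.0303
Step 3: Lq = λ²/(μ(μ-λ)) = 176.89/(16.6×3.30) = 3.2291
Step 4: W = 1/(μ-λ) = 1/3.30 = 0.30303
Step 5: Wq = λ/(μ(μ-λ)) = 13.3/(16.6×3.30) = 0.2428
Step 6: P(0) = 1-ρ = 0.1988
Verify: L = λW = 13.3×0.30303 = 4.0303 ✔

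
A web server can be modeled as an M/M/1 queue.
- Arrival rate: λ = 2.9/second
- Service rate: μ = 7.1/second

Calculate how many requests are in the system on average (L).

ρ = λ/μ = 2.9/7.1 = 0.4085
For M/M/1: L = λ/(μ-λ)
L = 2.9/(7.1-2.9) = 2.9/4.20
L = 0.6905 requests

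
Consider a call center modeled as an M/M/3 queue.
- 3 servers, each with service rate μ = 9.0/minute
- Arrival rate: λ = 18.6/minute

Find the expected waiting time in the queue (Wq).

Traffic intensity: ρ = λ/(cμ) = 18.6/(3×9.0) = 0.6889
Since ρ = 0.6889 < 1, system is stable.
Offered load a = λ/μ = cρ = 18.6/9.0 = 2.0667
P₀ = [ Σₙ₌₀^2 aⁿ/n! + a^3/(3!(1-ρ)) ]⁻¹
Σ = a^0/0! + a^1/1! + a^2/2! = 1.00000 + 2.06667 + 2.13556 = 5.2022
a^3/(3!(1-ρ)) = 8.82696/(6 × 0.311111) = 4.7287
P₀ = 1/(5.2022 + 4.7287) = 0.1007
Lq = P₀·a^3·ρ / (3!(1-ρ)²) = 0.1007 × 8.8270 × 0.6889 / (6 × 0.09679) = 1.0544
Wq = Lq/λ = 1.0544/18.6 = 0.05669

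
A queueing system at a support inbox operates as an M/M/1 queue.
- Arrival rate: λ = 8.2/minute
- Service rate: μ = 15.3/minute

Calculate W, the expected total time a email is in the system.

First, compute utilization: ρ = λ/μ = 8.2/15.3 = 0.5359
For M/M/1: W = 1/(μ-λ)
W = 1/(15.3-8.2) = 1/7.10
W = 0.1408 minutes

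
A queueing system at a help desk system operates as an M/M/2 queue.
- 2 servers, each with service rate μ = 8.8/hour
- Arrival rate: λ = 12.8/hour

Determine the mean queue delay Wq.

Traffic intensity: ρ = λ/(cμ) = 12.8/(2×8.8) = 0.7273
Since ρ = 0.7273 < 1, system is stable.
Offered load a = λ/μ = cρ = 12.8/8.8 = 1.4545
P₀ = [ Σₙ₌₀^1 aⁿ/n! + a^2/(2!(1-ρ)) ]⁻¹
Σ = a^0/0! + a^1/1! = 1.0000 + 1.4545 = 2.4545
a^2/(2!(1-ρ)) = 2.11570/(2 × 0.272727) = 3.8788
P₀ = 1/(2.4545 + 3.8788) = 0.1579
Lq = P₀·a^2·ρ / (2!(1-ρ)²) = 0.157895 × 2.11570 × 0.727273 / (2 × 0.0743802) = 1.6332
Wq = Lq/λ = 1.6332/12.8 = 0.1276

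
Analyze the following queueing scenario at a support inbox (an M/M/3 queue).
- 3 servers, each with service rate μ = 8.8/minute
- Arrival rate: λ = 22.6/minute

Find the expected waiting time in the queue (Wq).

Traffic intensity: ρ = λ/(cμ) = 22.6/(3×8.8) = 0.8561
Since ρ = 0.8561 < 1, system is stable.
Offered load a = λ/μ = cρ = 22.6/8.8 = 2.5682
P₀ = [ Σₙ₌₀^2 aⁿ/n! + a^3/(3!(1-ρ)) ]⁻¹
Σ = a^0/0! + a^1/1! + a^2/2! = 1.0000 + 2.5682 + 3.2978 = 6.8660
a^3/(3!(1-ρ)) = 16.93859/(6 × 0.1439394) = 19.6131
P₀ = 1/(6.8660 + 19.6131) = 0.03777
Lq = P₀·a^3·ρ / (3!(1-ρ)²) = 0.037766 × 16.9386 × 0.85606 / (6 × 0.020719) = 4.4052
Wq = Lq/λ = 4.4052/22.6 = 0.1949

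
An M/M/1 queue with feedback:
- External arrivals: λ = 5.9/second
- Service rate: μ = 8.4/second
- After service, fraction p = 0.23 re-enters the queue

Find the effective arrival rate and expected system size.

Effective arrival rate: λ_eff = λ/(1-p) = 5.9/(1-0.23) = 5.9/0.77 = 7.66234
ρ = λ_eff/μ = 7.66234/8.4 = 0.912183
L = ρ/(1-ρ) = 0.912183/(1-0.912183) = 10.3873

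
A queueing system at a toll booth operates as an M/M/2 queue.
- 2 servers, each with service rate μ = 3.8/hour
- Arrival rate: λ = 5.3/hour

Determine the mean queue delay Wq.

Traffic intensity: ρ = λ/(cμ) = 5.3/(2×3.8) = 0.6974
Since ρ = 0.6974 < 1, system is stable.
Offered load a = λ/μ = cρ = 5.3/3.8 = 1.3947
P₀ = [ Σₙ₌₀^1 aⁿ/n! + a^2/(2!(1-ρ)) ]⁻¹
Σ = a^0/0! + a^1/1! = 1.0000 + 1.3947 = 2.3947
a^2/(2!(1-ρ)) = 1.9453/(2 × 0.30263) = 3.2140
P₀ = 1/(2.3947 + 3.2140) = 0.1783
Lq = P₀·a^2·ρ / (2!(1-ρ)²) = 0.1783 × 1.9453 × 0.6974 / (2 × 0.09159) = 1.3205
Wq = Lq/λ = 1.32046/5.3 = 0.2491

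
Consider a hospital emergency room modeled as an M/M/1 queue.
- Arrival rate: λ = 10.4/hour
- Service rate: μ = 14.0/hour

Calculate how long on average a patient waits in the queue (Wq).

First, compute utilization: ρ = λ/μ = 10.4/14.0 = 0.7429
For M/M/1: Wq = λ/(μ(μ-λ))
Wq = 10.4/(14.0 × (14.0-10.4))
Wq = 10.4/(14.0 × 3.60)
Wq = 0.2063 hours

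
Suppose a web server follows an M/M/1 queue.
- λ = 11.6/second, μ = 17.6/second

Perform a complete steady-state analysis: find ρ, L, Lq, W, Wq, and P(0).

Step 1: ρ = λ/μ = 11.6/17.6 = 0.6591
Step 2: L = λ/(μ-λ) = 11.6/6.00 = 1.9333
Step 3: Lq = λ²/(μ(μ-λ)) = 134.56/(17.6×6.00) = 1.2742
Step 4: W = 1/(μ-λ) = 1/6.00 = 0.166667
Step 5: Wq = λ/(μ(μ-λ)) = 11.6/(17.6×6.00) = 0.1098
Step 6: P(0) = 1-ρ = 0.3409
Verify: L = λW = 11.6×0.166667 = 1.9333 ✔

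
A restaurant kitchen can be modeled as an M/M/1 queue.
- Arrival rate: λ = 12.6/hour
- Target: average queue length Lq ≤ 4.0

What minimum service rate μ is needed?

For M/M/1: Lq = λ²/(μ(μ-λ))
Need Lq ≤ 4.0, i.e. μ(μ-λ) ≥ λ²/4.0
μ² - 12.6μ - 158.76/4.0 ≥ 0  →  μ² - 12.6μ - 39.6900 ≥ 0
Quadratic formula (positive root): μ = [λ + √(λ² + 4×39.6900)]/2
Discriminant: 158.76 + 4×39.6900 = 317.5200, √317.5200 = 17.81909
μ ≥ (12.6 + 17.81909)/2 = 15.2095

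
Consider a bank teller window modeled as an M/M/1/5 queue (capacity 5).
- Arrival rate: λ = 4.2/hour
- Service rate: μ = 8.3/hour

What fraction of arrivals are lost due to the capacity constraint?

ρ = λ/μ = 4.2/8.3 = 0.5060
P₀ = (1-ρ)/(1-ρ^(K+1)) = (1-0.5060)/(1-0.5060^6) = 0.4940/0.9832 = 0.5024
P_K = P₀×ρ^K = 0.50243 × 0.5060^5 = 0.50243 × 0.033171 = 0.01667
Blocking probability = 1.67%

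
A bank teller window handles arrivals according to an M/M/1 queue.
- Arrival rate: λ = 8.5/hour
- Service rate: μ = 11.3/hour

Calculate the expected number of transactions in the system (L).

ρ = λ/μ = 8.5/11.3 = 0.7522
For M/M/1: L = λ/(μ-λ)
L = 8.5/(11.3-8.5) = 8.5/2.80
L = 3.0357 transactions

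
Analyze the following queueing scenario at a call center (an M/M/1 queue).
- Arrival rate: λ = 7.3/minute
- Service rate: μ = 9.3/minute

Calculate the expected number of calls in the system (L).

ρ = λ/μ = 7.3/9.3 = 0.7849
For M/M/1: L = λ/(μ-λ)
L = 7.3/(9.3-7.3) = 7.3/2.00
L = 3.6500 calls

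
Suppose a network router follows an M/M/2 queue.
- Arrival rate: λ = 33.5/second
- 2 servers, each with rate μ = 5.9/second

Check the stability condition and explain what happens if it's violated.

Stability requires ρ = λ/(cμ) < 1
ρ = 33.5/(2 × 5.9) = 33.5/11.80 = 2.8390
Since 2.8390 ≥ 1, the system is UNSTABLE.
Need c > λ/μ = 33.5/5.9 = 5.68.
Minimum servers needed: c = 6.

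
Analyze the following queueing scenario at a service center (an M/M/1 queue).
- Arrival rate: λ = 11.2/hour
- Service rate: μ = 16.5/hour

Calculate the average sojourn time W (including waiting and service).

First, compute utilization: ρ = λ/μ = 11.2/16.5 = 0.6788
For M/M/1: W = 1/(μ-λ)
W = 1/(16.5-11.2) = 1/5.30
W = 0.1887 hours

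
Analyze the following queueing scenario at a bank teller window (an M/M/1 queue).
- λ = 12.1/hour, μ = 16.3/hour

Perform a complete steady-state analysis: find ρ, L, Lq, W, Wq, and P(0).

Step 1: ρ = λ/μ = 12.1/16.3 = 0.7423
Step 2: L = λ/(μ-λ) = 12.1/4.20 = 2.8810
Step 3: Lq = λ²/(μ(μ-λ)) = 146.41/(16.3×4.20) = 2.1386
Step 4: W = 1/(μ-λ) = 1/4.20 = 0.2381
Step 5: Wq = λ/(μ(μ-λ)) = 12.1/(16.3×4.20) = 0.1767
Step 6: P(0) = 1-ρ = 0.2577
Verify: L = λW = 12.1×0.2381 = 2.8810 ✔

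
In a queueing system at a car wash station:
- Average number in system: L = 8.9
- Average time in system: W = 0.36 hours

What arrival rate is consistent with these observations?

Little's Law: L = λW, so λ = L/W
λ = 8.9/0.36 = 24.7222 cars/hour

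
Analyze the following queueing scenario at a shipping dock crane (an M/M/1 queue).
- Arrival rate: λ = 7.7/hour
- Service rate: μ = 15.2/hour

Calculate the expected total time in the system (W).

First, compute utilization: ρ = λ/μ = 7.7/15.2 = 0.5066
For M/M/1: W = 1/(μ-λ)
W = 1/(15.2-7.7) = 1/7.50
W = 0.1333 hours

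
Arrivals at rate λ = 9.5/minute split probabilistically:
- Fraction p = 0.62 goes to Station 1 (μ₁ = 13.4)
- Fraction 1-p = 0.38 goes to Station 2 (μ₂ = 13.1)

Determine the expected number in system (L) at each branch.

Effective rates: λ₁ = 9.5×0.62 = 5.89, λ₂ = 9.5×0.38 = 3.61
Station 1: ρ₁ = 5.89/13.4 = 0.43955, L₁ = ρ₁/(1-ρ₁) = 0.43955/(1-0.43955) = 0.7843
Station 2: ρ₂ = 3.61/13.1 = 0.27557, L₂ = ρ₂/(1-ρ₂) = 0.27557/(1-0.27557) = 0.3804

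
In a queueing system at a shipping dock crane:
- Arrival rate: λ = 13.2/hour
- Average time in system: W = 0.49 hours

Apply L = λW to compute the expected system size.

Little's Law: L = λW
L = 13.2 × 0.49 = 6.4680 containers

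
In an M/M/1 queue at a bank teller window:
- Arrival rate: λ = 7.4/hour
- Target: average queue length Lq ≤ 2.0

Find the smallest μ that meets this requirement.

For M/M/1: Lq = λ²/(μ(μ-λ))
Need Lq ≤ 2.0, i.e. μ(μ-λ) ≥ λ²/2.0
μ² - 7.4μ - 54.76/2.0 ≥ 0  →  μ² - 7.4μ - 27.3800 ≥ 0
Quadratic formula (positive root): μ = [λ + √(λ² + 4×27.3800)]/2
Discriminant: 54.76 + 4×27.3800 = 164.2800, √164.2800 = 12.8172
μ ≥ (7.4 + 12.8172)/2 = 10.1086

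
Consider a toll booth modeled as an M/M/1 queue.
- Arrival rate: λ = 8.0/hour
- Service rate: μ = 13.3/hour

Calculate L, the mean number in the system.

ρ = λ/μ = 8.0/13.3 = 0.6015
For M/M/1: L = λ/(μ-λ)
L = 8.0/(13.3-8.0) = 8.0/5.30
L = 1.5094 vehicles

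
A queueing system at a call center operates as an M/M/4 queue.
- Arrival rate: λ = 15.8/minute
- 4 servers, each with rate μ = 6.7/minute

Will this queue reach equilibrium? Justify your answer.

Stability requires ρ = λ/(cμ) < 1
ρ = 15.8/(4 × 6.7) = 15.8/26.80 = 0.5896
Since 0.5896 < 1, the system is STABLE.
The servers are busy 58.96% of the time.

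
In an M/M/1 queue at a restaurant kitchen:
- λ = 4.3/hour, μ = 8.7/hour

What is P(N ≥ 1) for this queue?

ρ = λ/μ = 4.3/8.7 = 0.4943
P(N ≥ n) = ρⁿ
P(N ≥ 1) = 0.4943^1
P(N ≥ 1) = 0.4943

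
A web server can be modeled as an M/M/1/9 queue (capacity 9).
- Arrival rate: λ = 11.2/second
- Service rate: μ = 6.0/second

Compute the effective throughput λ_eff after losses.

ρ = λ/μ = 11.2/6.0 = 1.86667
P₀ = (1-ρ)/(1-ρ^(K+1)) = (1-1.86667)/(1-1.86667^10) = -0.8667/-512.6597 = 0.001691
P_K = P₀×ρ^K = 0.0016905 × 1.86667^9 = 0.0016905 × 275.1743 = 0.4652
λ_eff = λ(1-P_K) = 11.2 × (1 - 0.46519) = 11.2 × 0.53481 = 5.9899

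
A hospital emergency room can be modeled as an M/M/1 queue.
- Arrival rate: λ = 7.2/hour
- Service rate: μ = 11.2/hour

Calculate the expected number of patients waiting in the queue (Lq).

ρ = λ/μ = 7.2/11.2 = 0.6429
For M/M/1: Lq = λ²/(μ(μ-λ))
Lq = 51.84/(11.2 × 4.00)
Lq = 1.1571 patients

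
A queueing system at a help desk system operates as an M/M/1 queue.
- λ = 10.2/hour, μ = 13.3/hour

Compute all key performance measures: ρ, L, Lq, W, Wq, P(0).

Step 1: ρ = λ/μ = 10.2/13.3 = 0.7669
Step 2: L = λ/(μ-λ) = 10.2/3.10 = 3.2903
Step 3: Lq = λ²/(μ(μ-λ)) = 104.04/(13.3×3.10) = 2.5234
Step 4: W = 1/(μ-λ) = 1/3.10 = 0.32258
Step 5: Wq = λ/(μ(μ-λ)) = 10.2/(13.3×3.10) = 0.2474
Step 6: P(0) = 1-ρ = 0.2331
Verify: L = λW = 10.2×0.32258 = 3.2903 ✔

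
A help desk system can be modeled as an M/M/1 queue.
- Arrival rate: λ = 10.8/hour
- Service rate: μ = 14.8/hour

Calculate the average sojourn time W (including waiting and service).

First, compute utilization: ρ = λ/μ = 10.8/14.8 = 0.7297
For M/M/1: W = 1/(μ-λ)
W = 1/(14.8-10.8) = 1/4.00
W = 0.2500 hours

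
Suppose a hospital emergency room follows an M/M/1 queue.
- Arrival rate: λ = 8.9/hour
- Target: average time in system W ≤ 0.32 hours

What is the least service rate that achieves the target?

For M/M/1: W = 1/(μ-λ)
Need W ≤ 0.32, so 1/(μ-λ) ≤ 0.32
μ - λ ≥ 1/0.32 = 3.1250
μ ≥ 8.9 + 3.1250 = 12.0250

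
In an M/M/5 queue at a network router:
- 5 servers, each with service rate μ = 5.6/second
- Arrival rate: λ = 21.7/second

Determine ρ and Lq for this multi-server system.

Traffic intensity: ρ = λ/(cμ) = 21.7/(5×5.6) = 0.7750
Since ρ = 0.7750 < 1, system is stable.
Offered load a = λ/μ = cρ = 21.7/5.6 = 3.8750
P₀ = [ Σₙ₌₀^4 aⁿ/n! + a^5/(5!(1-ρ)) ]⁻¹
Σ = a^0/0! + a^1/1! + a^2/2! + a^3/3! + a^4/4! = 1.0000 + 3.8750 + 7.5078 + 9.6976 + 9.3945 = 31.4749
a^5/(5!(1-ρ)) = 873.6924/(120 × 0.2250) = 32.3590
P₀ = 1/(31.4749 + 32.3590) = 0.01567
Lq = P₀·a^5·ρ / (5!(1-ρ)²) = 0.015666 × 873.6924 × 0.77500 / (120 × 0.050625) = 1.7461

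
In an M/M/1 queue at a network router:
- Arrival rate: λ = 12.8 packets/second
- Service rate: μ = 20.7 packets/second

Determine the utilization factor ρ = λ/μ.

Server utilization: ρ = λ/μ
ρ = 12.8/20.7 = 0.6184
The server is busy 61.84% of the time.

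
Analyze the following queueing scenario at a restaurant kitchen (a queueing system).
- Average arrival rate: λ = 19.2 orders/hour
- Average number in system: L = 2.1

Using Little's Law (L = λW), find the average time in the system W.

Little's Law: L = λW, so W = L/λ
W = 2.1/19.2 = 0.1094 hours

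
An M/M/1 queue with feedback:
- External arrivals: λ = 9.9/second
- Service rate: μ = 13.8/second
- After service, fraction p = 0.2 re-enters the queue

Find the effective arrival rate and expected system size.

Effective arrival rate: λ_eff = λ/(1-p) = 9.9/(1-0.2) = 9.9/0.80 = 12.3750
ρ = λ_eff/μ = 12.3750/13.8 = 0.896739
L = ρ/(1-ρ) = 0.896739/(1-0.896739) = 8.6842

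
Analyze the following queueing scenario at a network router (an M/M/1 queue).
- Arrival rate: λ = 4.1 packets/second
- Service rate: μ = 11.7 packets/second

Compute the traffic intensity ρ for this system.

Server utilization: ρ = λ/μ
ρ = 4.1/11.7 = 0.3504
The server is busy 35.04% of the time.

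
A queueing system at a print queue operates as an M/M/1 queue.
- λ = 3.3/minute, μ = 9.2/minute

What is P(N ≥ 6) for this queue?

ρ = λ/μ = 3.3/9.2 = 0.3587
P(N ≥ n) = ρⁿ
P(N ≥ 6) = 0.3587^6
P(N ≥ 6) = 0.002130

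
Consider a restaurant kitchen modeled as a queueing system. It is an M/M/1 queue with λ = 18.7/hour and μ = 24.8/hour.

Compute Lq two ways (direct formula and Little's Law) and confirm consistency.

Method 1 (direct): Lq = λ²/(μ(μ-λ)) = 349.69/(24.8 × 6.10) = 2.3115

Method 2 (Little's Law):
W = 1/(μ-λ) = 1/6.10 = 0.16393
Wq = W - 1/μ = 0.16393 - 0.040323 = 0.12361
Lq = λWq = 18.7 × 0.12361 = 2.3115 ✔ (matches Method 1)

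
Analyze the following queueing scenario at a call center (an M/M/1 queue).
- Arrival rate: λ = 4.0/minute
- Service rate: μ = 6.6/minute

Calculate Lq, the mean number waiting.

ρ = λ/μ = 4.0/6.6 = 0.6061
For M/M/1: Lq = λ²/(μ(μ-λ))
Lq = 16.00/(6.6 × 2.60)
Lq = 0.9324 calls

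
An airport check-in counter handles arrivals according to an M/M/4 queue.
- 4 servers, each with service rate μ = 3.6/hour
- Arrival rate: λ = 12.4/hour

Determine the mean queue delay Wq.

Traffic intensity: ρ = λ/(cμ) = 12.4/(4×3.6) = 0.8611
Since ρ = 0.8611 < 1, system is stable.
Offered load a = λ/μ = cρ = 12.4/3.6 = 3.4444
P₀ = [ Σₙ₌₀^3 aⁿ/n! + a^4/(4!(1-ρ)) ]⁻¹
Σ = a^0/0! + a^1/1! + a^2/2! + a^3/3! = 1.00000 + 3.44444 + 5.93210 + 6.81093 = 17.1875
a^4/(4!(1-ρ)) = 140.7592/(24 × 0.1388889) = 42.2278
P₀ = 1/(17.1875 + 42.2278) = 0.01683
Lq = P₀·a^4·ρ / (4!(1-ρ)²) = 0.0168307 × 140.7592 × 0.861111 / (24 × 0.0192901) = 4.4065
Wq = Lq/λ = 4.4065/12.4 = 0.3554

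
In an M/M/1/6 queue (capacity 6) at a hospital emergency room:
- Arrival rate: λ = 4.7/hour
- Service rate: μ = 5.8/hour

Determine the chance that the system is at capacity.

ρ = λ/μ = 4.7/5.8 = 0.81034
P₀ = (1-ρ)/(1-ρ^(K+1)) = (1-0.81034)/(1-0.81034^7) = 0.18966/0.77056 = 0.2461
P_K = P₀×ρ^K = 0.24613 × 0.81034^6 = 0.24613 × 0.28314 = 0.06969
Blocking probability = 6.97%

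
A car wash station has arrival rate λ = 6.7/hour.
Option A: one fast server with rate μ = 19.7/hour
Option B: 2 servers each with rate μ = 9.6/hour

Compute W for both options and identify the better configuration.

Option A: single server μ = 19.7 (M/M/1)
  ρ_A = 6.7/19.7 = 0.3401
  W_A = 1/(μ-λ) = 1/(19.7-6.7) = 1/13.00 = 0.07692

Option B: 2 servers μ = 9.6 (M/M/2)
  ρ_B = λ/(cμ) = 6.7/(2×9.6) = 0.3490
  Offered load a = λ/μ = cρ = 6.7/9.6 = 0.6979
  P₀ = [ Σₙ₌₀^1 aⁿ/n! + a^2/(2!(1-ρ)) ]⁻¹
  Σ = a^0/0! + a^1/1! = 1.0000 + 0.6979 = 1.6979
  a^2/(2!(1-ρ)) = 0.4871/(2 × 0.6510) = 0.3741
  P₀ = 1/(1.6979 + 0.3741) = 0.4826
  Lq = P₀·a^2·ρ / (2!(1-ρ)²) = 0.4826 × 0.4871 × 0.3490 / (2 × 0.4239) = 0.09677
  Wq_B = Lq/λ = 0.09677/6.7 = 0.01444
  W_B = Wq_B + 1/μ = 0.01444 + 0.1042 = 0.1186

Since W_A = 0.07692 < W_B = 0.1186, Option A (single fast server) has the shorter time in system.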